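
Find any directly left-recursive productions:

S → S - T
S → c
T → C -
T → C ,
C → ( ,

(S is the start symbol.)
Yes, S is left-recursive

Direct left recursion occurs when N → N α for some non-terminal N (the right-hand side begins with the left-hand side itself).

S → S - T: LEFT RECURSIVE (starts with S)
S → c: starts with c
T → C -: starts with C
T → C ,: starts with C
C → ( ,: starts with '('

The grammar has direct left recursion on: S.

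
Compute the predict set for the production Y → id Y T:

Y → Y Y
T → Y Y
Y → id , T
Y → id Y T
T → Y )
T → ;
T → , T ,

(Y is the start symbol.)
PREDICT(Y → id Y T) = (FIRST(RHS) \ {ε}) ∪ (FOLLOW(Y) if ε ∈ FIRST(RHS), i.e. RHS ⇒* ε)
FIRST(id Y T) = { 'id' }
ε ∉ FIRST(id Y T), so FOLLOW(Y) is not added.
PREDICT(Y → id Y T) = { 'id' }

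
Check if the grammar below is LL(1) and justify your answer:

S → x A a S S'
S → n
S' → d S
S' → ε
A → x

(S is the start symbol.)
No. Predict set conflict for S': { 'd' }

A grammar is LL(1) if for each non-terminal N with multiple productions, the predict sets of those productions are pairwise disjoint, where PREDICT(N → α) = (FIRST(α) \ {ε}) ∪ (FOLLOW(N) if α ⇒* ε).

Relevant sets:
  FOLLOW(S') = { $, 'd' }

For S:
  PREDICT(S → x A a S S') = { 'x' }
  PREDICT(S → n) = { 'n' }
For S':
  PREDICT(S' → d S) = { 'd' }
  PREDICT(S' → ε) = { $, 'd' }
A has a single production, so nothing to check there.

Conflict found: Predict set conflict for S': { 'd' }
The grammar is NOT LL(1).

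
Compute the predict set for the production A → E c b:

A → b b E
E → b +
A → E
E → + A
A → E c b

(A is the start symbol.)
{ '+', 'b' }

PREDICT(A → E c b) = (FIRST(RHS) \ {ε}) ∪ (FOLLOW(A) if ε ∈ FIRST(RHS), i.e. RHS ⇒* ε)
FIRST(E) = { '+', 'b' }
FIRST(E c b) = { '+', 'b' }
ε ∉ FIRST(E c b), so FOLLOW(A) is not added.
PREDICT(A → E c b) = { '+', 'b' }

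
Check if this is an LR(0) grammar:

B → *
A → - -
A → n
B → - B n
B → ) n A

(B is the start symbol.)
A grammar is LR(0) if no state in the canonical LR(0) collection has:
  - both a shift item (dot before a terminal) and a complete item (shift-reduce conflict), or
  - two or more complete items (reduce-reduce conflict; the accept item [B' → B .] counts as a complete item here).

Augment with B' → B and build the canonical LR(0) collection (I0 = CLOSURE({[B' → . B]}), then GOTO on every symbol after a dot until no new states appear). It has 12 states:
  I0: { [B → . ) n A], [B → . *], [B → . - B n], [B' → . B] }  — shift
  I1: { [B → ) . n A] }  — shift
  I2: { [B → * .] }  — reduce
  I3: { [B → - . B n], [B → . ) n A], [B → . *], [B → . - B n] }  — shift
  I4: { [B' → B .] }  — accept
  I5: { [B → - B . n] }  — shift
  I6: { [B → - B n .] }  — reduce
  I7: { [A → . - -], [A → . n], [B → ) n . A] }  — shift
  I8: { [A → - . -] }  — shift
  I9: { [B → ) n A .] }  — reduce
  I10: { [A → n .] }  — reduce
  I11: { [A → - - .] }  — reduce

Every state is either a pure shift/goto state or contains exactly one complete item and nothing to shift — no conflicts. The grammar is LR(0).

Answer: Yes, the grammar is LR(0)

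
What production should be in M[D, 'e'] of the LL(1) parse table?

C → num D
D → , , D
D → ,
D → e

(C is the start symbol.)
D → e

To find M[D, 'e'], we find productions for D where 'e' is in the predict set (PREDICT(N → α) = (FIRST(α) \ {ε}) ∪ (FOLLOW(N) if α ⇒* ε)).

D → , , D: PREDICT = { ',' }
D → ,: PREDICT = { ',' }
D → e: PREDICT = { 'e' }
  'e' is in predict set, so this production goes in M[D, 'e']

M[D, 'e'] = D → e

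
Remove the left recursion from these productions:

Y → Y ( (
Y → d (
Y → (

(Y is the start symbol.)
Y → d ( Y'
Y → ( Y'
Y' → ( ( Y'
Y' → ε

Y is directly left-recursive. The standard transformation for
  A → A α₁ | ... | A α_m | β₁ | ... | β_n
is
  A  → β₁ A' | ... | β_n A'
  A' → α₁ A' | ... | α_m A' | ε

Y → d ( becomes Y → d ( Y'
Y → ( becomes Y → ( Y'
Y → Y ( ( becomes Y' → ( ( Y'
Add Y' → ε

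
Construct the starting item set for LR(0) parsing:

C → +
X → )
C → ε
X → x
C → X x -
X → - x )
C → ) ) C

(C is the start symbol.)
{ [C → . ) ) C], [C → . +], [C → . X x -], [C → .], [C' → . C], [X → . )], [X → . - x )], [X → . x] }

First, augment the grammar with C' → C
I₀ = CLOSURE({ [C' → . C] }):
  [C' → . C] has the dot before C: add [C → . +], [C → .], [C → . X x -], [C → . ) ) C]
  [C → . X x -] has the dot before X: add [X → . )], [X → . x], [X → . - x )]
No further items can be added.

I₀ = { [C → . ) ) C], [C → . +], [C → . X x -], [C → .], [C' → . C], [X → . )], [X → . - x )], [X → . x] }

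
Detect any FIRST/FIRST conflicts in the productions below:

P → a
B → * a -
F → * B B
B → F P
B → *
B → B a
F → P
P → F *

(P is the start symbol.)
Yes. P → a / P → F '*' on { 'a' }; B → '*' a '-' / B → F P on { '*' }; B → '*' a '-' / B → '*' on { '*' }; B → '*' a '-' / B → B a on { '*' }; B → F P / B → '*' on { '*' }; B → F P / B → B a on { '*', 'a' }; B → '*' / B → B a on { '*' }; F → '*' B B / F → P on { '*' }

A FIRST/FIRST conflict occurs when two productions N → α and N → β for the same non-terminal have FIRST(α) ∩ FIRST(β) ≠ ∅ (with ε ∈ FIRST of a nullable right-hand side, so two nullable alternatives also conflict).

FIRST sets of the non-terminals at (or reachable through a nullable prefix from) the front of some alternative:
  FIRST(F) = { '*', 'a' }
  FIRST(B) = { '*', 'a' }
  FIRST(P) = { '*', 'a' }

Productions for P:
  P → a: FIRST = { 'a' }
  P → F *: FIRST = { '*', 'a' }
Productions for B:
  B → * a -: FIRST = { '*' }
  B → F P: FIRST = { '*', 'a' }
  B → *: FIRST = { '*' }
  B → B a: FIRST = { '*', 'a' }
Productions for F:
  F → * B B: FIRST = { '*' }
  F → P: FIRST = { '*', 'a' }

Conflict for P: P → a and P → F *
  Overlap: { 'a' }
Conflict for B: B → * a - and B → F P
  Overlap: { '*' }
Conflict for B: B → * a - and B → *
  Overlap: { '*' }
Conflict for B: B → * a - and B → B a
  Overlap: { '*' }
Conflict for B: B → F P and B → *
  Overlap: { '*' }
Conflict for B: B → F P and B → B a
  Overlap: { '*', 'a' }
Conflict for B: B → * and B → B a
  Overlap: { '*' }
Conflict for F: F → * B B and F → P
  Overlap: { '*' }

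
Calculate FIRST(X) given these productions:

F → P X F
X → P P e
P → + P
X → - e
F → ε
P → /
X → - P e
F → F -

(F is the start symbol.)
{ '+', '-', '/' }

To compute FIRST(X), examine every production with X on the left-hand side, reading each right-hand side left to right until a non-nullable symbol is reached.

FIRST sets of the other non-terminals involved (by the same procedure, iterated to a fixed point):
  FIRST(P) = { '+', '/' }

From X → P P e:
  - P is a non-terminal: add FIRST(P) \ {ε} = { '+', '/' }
    P is not nullable, so stop
From X → - e:
  - '-' is a terminal: add '-' and stop
From X → - P e:
  - '-' is a terminal: add '-' and stop

Collecting: FIRST(X) = { '+', '-', '/' }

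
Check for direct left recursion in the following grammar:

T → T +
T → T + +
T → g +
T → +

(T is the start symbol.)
Yes, T is left-recursive

Direct left recursion occurs when N → N α for some non-terminal N (the right-hand side begins with the left-hand side itself).

T → T +: LEFT RECURSIVE (starts with T)
T → T + +: LEFT RECURSIVE (starts with T)
T → g +: starts with g
T → +: starts with '+'

The grammar has direct left recursion on: T.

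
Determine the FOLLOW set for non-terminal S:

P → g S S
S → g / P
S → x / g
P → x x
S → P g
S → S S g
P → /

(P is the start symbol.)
In P → g S S: S is followed by S, add FIRST(S) \ {ε} = { '/', 'g', 'x' }
In P → g S S: S is at the end, add FOLLOW(P)
In S → S S g: S is followed by S g, add FIRST(S g) \ {ε} = { '/', 'g', 'x' }
In S → S S g: S is followed by g, add FIRST(g) \ {ε} = { 'g' }

The FOLLOW sets referred to above (computed the same way, to a fixed point):
  FOLLOW(P) = { $, '/', 'g', 'x' }

Taking the union: FOLLOW(S) = { $, '/', 'g', 'x' }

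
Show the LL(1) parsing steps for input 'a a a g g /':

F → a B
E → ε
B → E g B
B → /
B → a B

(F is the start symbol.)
Stack is shown with the top on the left.

Stack    Input          Action
------------------------------
F $      a a a g g / $  output F → a B
a B $    a a a g g / $  match 'a'
B $      a a g g / $    output B → a B
a B $    a a g g / $    match 'a'
B $      a g g / $      output B → a B
a B $    a g g / $      match 'a'
B $      g g / $        output B → E g B
E g B $  g g / $        output E → ε
g B $    g g / $        match 'g'
B $      g / $          output B → E g B
E g B $  g / $          output E → ε
g B $    g / $          match 'g'
B $      / $            output B → /
/ $      / $            match '/'
$        $              accept

The string is accepted.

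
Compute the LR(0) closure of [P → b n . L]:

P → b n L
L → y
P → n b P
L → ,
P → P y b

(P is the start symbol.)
Start with: [P → b n . L]
  [P → b n . L] has the dot before L: add [L → . y], [L → . ,]
No further items can be added.

CLOSURE = { [L → . ,], [L → . y], [P → b n . L] }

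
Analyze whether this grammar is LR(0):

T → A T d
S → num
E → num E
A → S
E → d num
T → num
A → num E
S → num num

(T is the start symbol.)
Augment with T' → T and build the canonical LR(0) collection (I0 = CLOSURE({[T' → . T]}), then GOTO on every symbol after a dot until no new states appear). It has 13 states:
  I0: { [A → . S], [A → . num E], [S → . num num], [S → . num], [T → . A T d], [T → . num], [T' → . T] }  — shift
  I1: { [A → . S], [A → . num E], [S → . num num], [S → . num], [T → . A T d], [T → . num], [T → A . T d] }  — shift
  I2: { [A → S .] }  — reduce
  I3: { [T' → T .] }  — accept
  I4: { [A → num . E], [E → . d num], [E → . num E], [S → num . num], [S → num .], [T → num .] }  — shift, 2 reduces
  I5: { [A → num E .] }  — reduce
  I6: { [E → d . num] }  — shift
  I7: { [E → . d num], [E → . num E], [E → num . E], [S → num num .] }  — shift, reduce
  I8: { [E → num E .] }  — reduce
  I9: { [E → . d num], [E → . num E], [E → num . E] }  — shift
  I10: { [E → d num .] }  — reduce
  I11: { [T → A T . d] }  — shift
  I12: { [T → A T d .] }  — reduce

Conflict in state I4:
  Shift-reduce conflict between [S → num .] and [E → . d num]
So the grammar is NOT LR(0).

Answer: No. Shift-reduce conflict between [S → num .] and [E → . d num]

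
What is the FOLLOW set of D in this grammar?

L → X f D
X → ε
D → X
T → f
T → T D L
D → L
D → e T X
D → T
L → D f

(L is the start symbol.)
{ $, 'e', 'f' }

In L → X f D: D is at the end, add FOLLOW(L)
In T → T D L: D is followed by L, add FIRST(L) \ {ε} = { 'e', 'f' }
In L → D f: D is followed by f, add FIRST(f) \ {ε} = { 'f' }

The FOLLOW sets referred to above (computed the same way, to a fixed point):
  FOLLOW(L) = { $, 'e', 'f' }

Taking the union: FOLLOW(D) = { $, 'e', 'f' }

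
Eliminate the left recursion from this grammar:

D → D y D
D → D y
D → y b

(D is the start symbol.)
D → y b D'
D' → y D D'
D' → y D'
D' → ε

D is directly left-recursive. The standard transformation for
  A → A α₁ | ... | A α_m | β₁ | ... | β_n
is
  A  → β₁ A' | ... | β_n A'
  A' → α₁ A' | ... | α_m A' | ε

D → y b becomes D → y b D'
D → D y D becomes D' → y D D'
D → D y becomes D' → y D'
Add D' → ε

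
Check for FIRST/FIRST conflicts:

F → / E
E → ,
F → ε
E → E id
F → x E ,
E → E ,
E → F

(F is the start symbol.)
FIRST sets of the non-terminals at (or reachable through a nullable prefix from) the front of some alternative:
  FIRST(E) = { ',', '/', 'id', 'x', ε }
  FIRST(F) = { '/', 'x', ε }

Productions for F:
  F → / E: FIRST = { '/' }
  F → ε: FIRST = { ε }
  F → x E ,: FIRST = { 'x' }
Productions for E:
  E → ,: FIRST = { ',' }
  E → E id: FIRST = { ',', '/', 'id', 'x' }
  E → E ,: FIRST = { ',', '/', 'id', 'x' }
  E → F: FIRST = { '/', 'x', ε }

Conflict for E: E → , and E → E id
  Overlap: { ',' }
Conflict for E: E → , and E → E ,
  Overlap: { ',' }
Conflict for E: E → E id and E → E ,
  Overlap: { ',', '/', 'id', 'x' }
Conflict for E: E → E id and E → F
  Overlap: { '/', 'x' }
Conflict for E: E → E , and E → F
  Overlap: { '/', 'x' }

Answer: Yes. E → ',' / E → E id on { ',' }; E → ',' / E → E ',' on { ',' }; E → E id / E → E ',' on { ',', '/', 'id', 'x' }; E → E id / E → F on { '/', 'x' }; E → E ',' / E → F on { '/', 'x' }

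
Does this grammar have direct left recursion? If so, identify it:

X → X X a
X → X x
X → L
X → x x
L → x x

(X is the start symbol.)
Direct left recursion occurs when N → N α for some non-terminal N (the right-hand side begins with the left-hand side itself).

X → X X a: LEFT RECURSIVE (starts with X)
X → X x: LEFT RECURSIVE (starts with X)
X → L: starts with L
X → x x: starts with x
L → x x: starts with x

The grammar has direct left recursion on: X.

Answer: Yes, X is left-recursive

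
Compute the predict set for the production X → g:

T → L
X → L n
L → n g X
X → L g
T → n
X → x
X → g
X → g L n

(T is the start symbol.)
{ 'g' }

PREDICT(X → g) = (FIRST(RHS) \ {ε}) ∪ (FOLLOW(X) if ε ∈ FIRST(RHS), i.e. RHS ⇒* ε)
FIRST(g) = { 'g' }
ε ∉ FIRST(g), so FOLLOW(X) is not added.
PREDICT(X → g) = { 'g' }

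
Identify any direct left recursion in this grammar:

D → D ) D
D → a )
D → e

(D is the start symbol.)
Yes, D is left-recursive

D → D ) D: LEFT RECURSIVE (starts with D)
D → a ): starts with a
D → e: starts with e

The grammar has direct left recursion on: D.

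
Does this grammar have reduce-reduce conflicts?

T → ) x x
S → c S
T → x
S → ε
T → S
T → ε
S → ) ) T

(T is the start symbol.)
Augment with T' → T and build the canonical LR(0) collection (I0 = CLOSURE({[T' → . T]}), then GOTO on every symbol after a dot until no new states appear). It has 12 states:
  I0: { [S → . ) ) T], [S → . c S], [S → .], [T → . ) x x], [T → . S], [T → . x], [T → .], [T' → . T] }  — shift, 2 reduces
  I1: { [S → ) . ) T], [T → ) . x x] }  — shift
  I2: { [T → S .] }  — reduce
  I3: { [T' → T .] }  — accept
  I4: { [S → . ) ) T], [S → . c S], [S → .], [S → c . S] }  — shift, reduce
  I5: { [T → x .] }  — reduce
  I6: { [S → ) . ) T] }  — shift
  I7: { [S → c S .] }  — reduce
  I8: { [S → ) ) . T], [S → . ) ) T], [S → . c S], [S → .], [T → . ) x x], [T → . S], [T → . x], [T → .] }  — shift, 2 reduces
  I9: { [S → ) ) T .] }  — reduce
  I10: { [T → ) x . x] }  — shift
  I11: { [T → ) x x .] }  — reduce

I0 contains complete items [S → .], [T → .] — reduce-reduce conflict.
I8 contains complete items [S → .], [T → .] — reduce-reduce conflict.

Answer: Yes — I0: [S → .] vs [T → .]; I8: [S → .] vs [T → .]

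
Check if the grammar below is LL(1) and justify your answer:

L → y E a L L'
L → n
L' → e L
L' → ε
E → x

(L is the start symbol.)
No. Predict set conflict for L': { 'e' }

Relevant sets:
  FOLLOW(L') = { $, 'e' }

For L:
  PREDICT(L → y E a L L') = { 'y' }
  PREDICT(L → n) = { 'n' }
For L':
  PREDICT(L' → e L) = { 'e' }
  PREDICT(L' → ε) = { $, 'e' }
E has a single production, so nothing to check there.

Conflict found: Predict set conflict for L': { 'e' }
The grammar is NOT LL(1).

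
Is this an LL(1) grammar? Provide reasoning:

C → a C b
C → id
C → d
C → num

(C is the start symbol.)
Yes, the grammar is LL(1).

For C:
  PREDICT(C → a C b) = { 'a' }
  PREDICT(C → id) = { 'id' }
  PREDICT(C → d) = { 'd' }
  PREDICT(C → num) = { 'num' }

All predict sets are disjoint. The grammar IS LL(1).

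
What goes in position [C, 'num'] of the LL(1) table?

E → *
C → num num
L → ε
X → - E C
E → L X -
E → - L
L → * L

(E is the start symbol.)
C → num num

To find M[C, 'num'], we find productions for C where 'num' is in the predict set (PREDICT(N → α) = (FIRST(α) \ {ε}) ∪ (FOLLOW(N) if α ⇒* ε)).

C → num num: PREDICT = { 'num' }
  'num' is in predict set, so this production goes in M[C, 'num']

M[C, 'num'] = C → num num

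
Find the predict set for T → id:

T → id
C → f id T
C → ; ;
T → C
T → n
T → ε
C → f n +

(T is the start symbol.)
PREDICT(T → id) = (FIRST(RHS) \ {ε}) ∪ (FOLLOW(T) if ε ∈ FIRST(RHS), i.e. RHS ⇒* ε)
FIRST(id) = { 'id' }
ε ∉ FIRST(id), so FOLLOW(T) is not added.
PREDICT(T → id) = { 'id' }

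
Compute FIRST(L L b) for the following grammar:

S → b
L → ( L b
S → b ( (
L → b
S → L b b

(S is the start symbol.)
FIRST sets of the non-terminals involved (from the grammar, by fixed-point iteration):
  FIRST(L) = { '(', 'b' }

To compute FIRST(L L b), process the symbols left to right:
Symbol L is a non-terminal. Add FIRST(L) \ {ε} = { '(', 'b' }
L is not nullable (ε ∉ FIRST(L)), so stop here.
FIRST(L L b) = { '(', 'b' }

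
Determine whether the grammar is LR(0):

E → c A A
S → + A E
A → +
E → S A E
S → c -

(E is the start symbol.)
Augment with E' → E and build the canonical LR(0) collection (I0 = CLOSURE({[E' → . E]}), then GOTO on every symbol after a dot until no new states appear). It has 13 states:
  I0: { [E → . S A E], [E → . c A A], [E' → . E], [S → . + A E], [S → . c -] }  — shift
  I1: { [A → . +], [S → + . A E] }  — shift
  I2: { [E' → E .] }  — accept
  I3: { [A → . +], [E → S . A E] }  — shift
  I4: { [A → . +], [E → c . A A], [S → c . -] }  — shift
  I5: { [A → + .] }  — reduce
  I6: { [S → c - .] }  — reduce
  I7: { [A → . +], [E → c A . A] }  — shift
  I8: { [E → c A A .] }  — reduce
  I9: { [E → . S A E], [E → . c A A], [E → S A . E], [S → . + A E], [S → . c -] }  — shift
  I10: { [E → S A E .] }  — reduce
  I11: { [E → . S A E], [E → . c A A], [S → + A . E], [S → . + A E], [S → . c -] }  — shift
  I12: { [S → + A E .] }  — reduce

Every state is either a pure shift/goto state or contains exactly one complete item and nothing to shift — no conflicts. The grammar is LR(0).

Answer: Yes, the grammar is LR(0)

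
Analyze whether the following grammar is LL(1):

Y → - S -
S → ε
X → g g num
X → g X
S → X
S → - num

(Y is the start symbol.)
Relevant sets:
  FIRST(X) = { 'g' }
  FOLLOW(S) = { '-' }

For S:
  PREDICT(S → ε) = { '-' }
  PREDICT(S → X) = { 'g' }
  PREDICT(S → '-' num) = { '-' }
For X:
  PREDICT(X → g g num) = { 'g' }
  PREDICT(X → g X) = { 'g' }
Y has a single production, so nothing to check there.

Conflict found: Predict set conflict for S: { '-' }
The grammar is NOT LL(1).

Answer: No. Predict set conflict for S: { '-' }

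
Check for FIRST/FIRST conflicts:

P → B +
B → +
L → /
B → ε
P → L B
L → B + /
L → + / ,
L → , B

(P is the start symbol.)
Yes. P → B '+' / P → L B on { '+' }; L → B '+' '/' / L → '+' '/' ',' on { '+' }

A FIRST/FIRST conflict occurs when two productions N → α and N → β for the same non-terminal have FIRST(α) ∩ FIRST(β) ≠ ∅ (with ε ∈ FIRST of a nullable right-hand side, so two nullable alternatives also conflict).

FIRST sets of the non-terminals at (or reachable through a nullable prefix from) the front of some alternative:
  FIRST(B) = { '+', ε }
  FIRST(L) = { '+', ',', '/' }

Productions for P:
  P → B +: FIRST = { '+' }
  P → L B: FIRST = { '+', ',', '/' }
Productions for B:
  B → +: FIRST = { '+' }
  B → ε: FIRST = { ε }
Productions for L:
  L → /: FIRST = { '/' }
  L → B + /: FIRST = { '+' }
  L → + / ,: FIRST = { '+' }
  L → , B: FIRST = { ',' }

Conflict for P: P → B + and P → L B
  Overlap: { '+' }
Conflict for L: L → B + / and L → + / ,
  Overlap: { '+' }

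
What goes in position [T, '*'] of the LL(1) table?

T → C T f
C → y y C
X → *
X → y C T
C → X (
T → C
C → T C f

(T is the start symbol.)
To find M[T, '*'], we find productions for T where '*' is in the predict set (PREDICT(N → α) = (FIRST(α) \ {ε}) ∪ (FOLLOW(N) if α ⇒* ε)).

Relevant sets:
  FIRST(C) = { '*', 'y' }

T → C T f: PREDICT = { '*', 'y' }
  '*' is in predict set, so this production goes in M[T, '*']
T → C: PREDICT = { '*', 'y' }
  '*' is in predict set, so this production goes in M[T, '*']

M[T, '*'] = T → C T f, T → C  (a multiply-defined cell — the grammar is not LL(1))

Answer: T → C T f, T → C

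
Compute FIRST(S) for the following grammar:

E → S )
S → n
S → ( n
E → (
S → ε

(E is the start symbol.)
{ '(', 'n', ε }

From S → n:
  - n is a terminal: add 'n' and stop
From S → ( n:
  - '(' is a terminal: add '(' and stop
From S → ε:
  - ε-production, so ε ∈ FIRST(S)

Collecting: FIRST(S) = { '(', 'n', ε }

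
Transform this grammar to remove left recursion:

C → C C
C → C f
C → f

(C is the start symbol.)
C is directly left-recursive. The standard transformation for
  A → A α₁ | ... | A α_m | β₁ | ... | β_n
is
  A  → β₁ A' | ... | β_n A'
  A' → α₁ A' | ... | α_m A' | ε

C → f becomes C → f C'
C → C C becomes C' → C C'
C → C f becomes C' → f C'
Add C' → ε

Resulting grammar:
C → f C'
C' → C C'
C' → f C'
C' → ε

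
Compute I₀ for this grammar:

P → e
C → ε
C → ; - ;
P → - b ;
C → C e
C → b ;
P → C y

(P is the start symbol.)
{ [C → . ; - ;], [C → . C e], [C → . b ;], [C → .], [P → . - b ;], [P → . C y], [P → . e], [P' → . P] }

First, augment the grammar with P' → P
I₀ = CLOSURE({ [P' → . P] }):
  [P' → . P] has the dot before P: add [P → . e], [P → . - b ;], [P → . C y]
  [P → . C y] has the dot before C: add [C → .], [C → . ; - ;], [C → . C e], [C → . b ;]
No further items can be added.

I₀ = { [C → . ; - ;], [C → . C e], [C → . b ;], [C → .], [P → . - b ;], [P → . C y], [P → . e], [P' → . P] }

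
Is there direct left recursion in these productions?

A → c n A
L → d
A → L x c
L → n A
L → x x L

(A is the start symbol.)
Direct left recursion occurs when N → N α for some non-terminal N (the right-hand side begins with the left-hand side itself).

A → c n A: starts with c
L → d: starts with d
A → L x c: starts with L
L → n A: starts with n
L → x x L: starts with x

No direct left recursion found.

Answer: No direct left recursion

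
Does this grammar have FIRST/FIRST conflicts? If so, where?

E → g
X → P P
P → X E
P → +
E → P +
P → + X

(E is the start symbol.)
A FIRST/FIRST conflict occurs when two productions N → α and N → β for the same non-terminal have FIRST(α) ∩ FIRST(β) ≠ ∅ (with ε ∈ FIRST of a nullable right-hand side, so two nullable alternatives also conflict).

FIRST sets of the non-terminals at (or reachable through a nullable prefix from) the front of some alternative:
  FIRST(P) = { '+' }
  FIRST(X) = { '+' }

Productions for E:
  E → g: FIRST = { 'g' }
  E → P +: FIRST = { '+' }
Productions for P:
  P → X E: FIRST = { '+' }
  P → +: FIRST = { '+' }
  P → + X: FIRST = { '+' }
X has only one production, so no FIRST/FIRST conflict is possible there.

Conflict for P: P → X E and P → +
  Overlap: { '+' }
Conflict for P: P → X E and P → + X
  Overlap: { '+' }
Conflict for P: P → + and P → + X
  Overlap: { '+' }

Answer: Yes. P → X E / P → '+' on { '+' }; P → X E / P → '+' X on { '+' }; P → '+' / P → '+' X on { '+' }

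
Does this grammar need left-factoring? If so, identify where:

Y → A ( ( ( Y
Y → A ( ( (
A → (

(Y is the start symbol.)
Yes, Y has productions with common prefix 'A ( ( ('

Left-factoring is needed when two productions for the same non-terminal
share a common prefix on the right-hand side.

Productions for Y:
  Y → A ( ( ( Y
  Y → A ( ( (

Found common prefix 'A ( ( (' in productions for Y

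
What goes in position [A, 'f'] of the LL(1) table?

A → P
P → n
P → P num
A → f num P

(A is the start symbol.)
To find M[A, 'f'], we find productions for A where 'f' is in the predict set (PREDICT(N → α) = (FIRST(α) \ {ε}) ∪ (FOLLOW(N) if α ⇒* ε)).

Relevant sets:
  FIRST(P) = { 'n' }

A → P: PREDICT = { 'n' }
A → f num P: PREDICT = { 'f' }
  'f' is in predict set, so this production goes in M[A, 'f']

M[A, 'f'] = A → f num P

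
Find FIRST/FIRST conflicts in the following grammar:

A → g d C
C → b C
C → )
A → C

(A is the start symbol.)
No FIRST/FIRST conflicts.

A FIRST/FIRST conflict occurs when two productions N → α and N → β for the same non-terminal have FIRST(α) ∩ FIRST(β) ≠ ∅ (with ε ∈ FIRST of a nullable right-hand side, so two nullable alternatives also conflict).

FIRST sets of the non-terminals at (or reachable through a nullable prefix from) the front of some alternative:
  FIRST(C) = { ')', 'b' }

Productions for A:
  A → g d C: FIRST = { 'g' }
  A → C: FIRST = { ')', 'b' }
Productions for C:
  C → b C: FIRST = { 'b' }
  C → ): FIRST = { ')' }

All alternatives of each non-terminal have pairwise disjoint FIRST sets.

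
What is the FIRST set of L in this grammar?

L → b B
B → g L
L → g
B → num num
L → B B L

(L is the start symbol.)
To compute FIRST(L), examine every production with L on the left-hand side, reading each right-hand side left to right until a non-nullable symbol is reached.

FIRST sets of the other non-terminals involved (by the same procedure, iterated to a fixed point):
  FIRST(B) = { 'g', 'num' }

From L → b B:
  - b is a terminal: add 'b' and stop
From L → g:
  - g is a terminal: add 'g' and stop
From L → B B L:
  - B is a non-terminal: add FIRST(B) \ {ε} = { 'g', 'num' }
    B is not nullable, so stop

Collecting: FIRST(L) = { 'b', 'g', 'num' }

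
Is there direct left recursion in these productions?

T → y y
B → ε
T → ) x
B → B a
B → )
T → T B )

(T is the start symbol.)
Yes, B, T are left-recursive

T → y y: starts with y
B → ε: starts with ε
T → ) x: starts with ')'
B → B a: LEFT RECURSIVE (starts with B)
B → ): starts with ')'
T → T B ): LEFT RECURSIVE (starts with T)

The grammar has direct left recursion on: B, T.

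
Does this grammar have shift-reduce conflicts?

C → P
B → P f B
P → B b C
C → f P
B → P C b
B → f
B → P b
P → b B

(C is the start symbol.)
A shift-reduce conflict occurs when an LR(0) state has both:
  - a complete (reduce) item [A → α .] (dot at the end), and
  - a shift item [B → β . c γ] (dot before a terminal).

Augment with C' → C and build the canonical LR(0) collection (I0 = CLOSURE({[C' → . C]}), then GOTO on every symbol after a dot until no new states appear). It has 17 states:
  I0: { [B → . P C b], [B → . P b], [B → . P f B], [B → . f], [C → . P], [C → . f P], [C' → . C], [P → . B b C], [P → . b B] }  — shift
  I1: { [P → B . b C] }  — shift
  I2: { [C' → C .] }  — accept
  I3: { [B → . P C b], [B → . P b], [B → . P f B], [B → . f], [B → P . C b], [B → P . b], [B → P . f B], [C → . P], [C → . f P], [C → P .], [P → . B b C], [P → . b B] }  — shift, reduce
  I4: { [B → . P C b], [B → . P b], [B → . P f B], [B → . f], [P → . B b C], [P → . b B], [P → b . B] }  — shift
  I5: { [B → . P C b], [B → . P b], [B → . P f B], [B → . f], [B → f .], [C → f . P], [P → . B b C], [P → . b B] }  — shift, reduce
  I6: { [B → . P C b], [B → . P b], [B → . P f B], [B → . f], [B → P . C b], [B → P . b], [B → P . f B], [C → . P], [C → . f P], [C → f P .], [P → . B b C], [P → . b B] }  — shift, reduce
  I7: { [B → f .] }  — reduce
  I8: { [B → P C . b] }  — shift
  I9: { [B → . P C b], [B → . P b], [B → . P f B], [B → . f], [B → P b .], [P → . B b C], [P → . b B], [P → b . B] }  — shift, reduce
  I10: { [B → . P C b], [B → . P b], [B → . P f B], [B → . f], [B → P f . B], [B → f .], [C → f . P], [P → . B b C], [P → . b B] }  — shift, reduce
  I11: { [B → P f B .], [P → B . b C] }  — shift, reduce
  I12: { [B → . P C b], [B → . P b], [B → . P f B], [B → . f], [C → . P], [C → . f P], [P → . B b C], [P → . b B], [P → B b . C] }  — shift
  I13: { [P → B b C .] }  — reduce
  I14: { [P → B . b C], [P → b B .] }  — shift, reduce
  I15: { [B → . P C b], [B → . P b], [B → . P f B], [B → . f], [B → P . C b], [B → P . b], [B → P . f B], [C → . P], [C → . f P], [P → . B b C], [P → . b B] }  — shift
  I16: { [B → P C b .] }  — reduce

I3 contains reduce item [C → P .] and shift items [B → P . b], [B → P . f B], [B → . f], [C → . f P], [P → . b B] — shift-reduce conflict.
I5 contains reduce item [B → f .] and shift items [B → . f], [P → . b B] — shift-reduce conflict.
I6 contains reduce item [C → f P .] and shift items [B → P . b], [B → P . f B], [B → . f], [C → . f P], [P → . b B] — shift-reduce conflict.
I9 contains reduce item [B → P b .] and shift items [B → . f], [P → . b B] — shift-reduce conflict.
I10 contains reduce item [B → f .] and shift items [B → . f], [P → . b B] — shift-reduce conflict.
I11 contains reduce item [B → P f B .] and shift item [P → B . b C] — shift-reduce conflict.
I14 contains reduce item [P → b B .] and shift item [P → B . b C] — shift-reduce conflict.

Answer: Yes — I3: [C → P .] vs [B → P . b]; I5: [B → f .] vs [B → . f]; I6: [C → f P .] vs [B → P . b]; I9: [B → P b .] vs [B → . f]; I10: [B → f .] vs [B → . f]; I11: [B → P f B .] vs [P → B . b C]; I14: [P → b B .] vs [P → B . b C]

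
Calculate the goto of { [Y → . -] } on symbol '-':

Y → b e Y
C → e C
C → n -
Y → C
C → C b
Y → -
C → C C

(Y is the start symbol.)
{ [Y → - .] }

GOTO(I, '-') = CLOSURE({ [A → αX.β] : [A → α.Xβ] ∈ I, X = '-' })

Items with dot before '-', with the dot advanced:
  [Y → . -] → [Y → - .]
Closure adds nothing (no advanced item has the dot before a non-terminal).

GOTO = { [Y → - .] }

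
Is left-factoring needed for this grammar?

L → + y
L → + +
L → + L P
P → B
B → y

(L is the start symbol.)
Left-factoring is needed when two productions for the same non-terminal
share a common prefix on the right-hand side.

Productions for L:
  L → + y
  L → + +
  L → + L P

Found common prefix '+' in productions for L

Answer: Yes, L has productions with common prefix '+'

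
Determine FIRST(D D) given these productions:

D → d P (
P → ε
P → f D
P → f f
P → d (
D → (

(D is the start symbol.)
{ '(', 'd' }

FIRST sets of the non-terminals involved (from the grammar, by fixed-point iteration):
  FIRST(D) = { '(', 'd' }

To compute FIRST(D D), process the symbols left to right:
Symbol D is a non-terminal. Add FIRST(D) \ {ε} = { '(', 'd' }
D is not nullable (ε ∉ FIRST(D)), so stop here.
FIRST(D D) = { '(', 'd' }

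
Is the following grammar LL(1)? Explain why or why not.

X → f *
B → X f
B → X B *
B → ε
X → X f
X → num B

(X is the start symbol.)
Relevant sets:
  FIRST(X) = { 'f', 'num' }
  FOLLOW(B) = { $, '*', 'f', 'num' }

For X:
  PREDICT(X → f '*') = { 'f' }
  PREDICT(X → X f) = { 'f', 'num' }
  PREDICT(X → num B) = { 'num' }
For B:
  PREDICT(B → X f) = { 'f', 'num' }
  PREDICT(B → X B '*') = { 'f', 'num' }
  PREDICT(B → ε) = { $, '*', 'f', 'num' }

Conflict found: Predict set conflict for X: { 'f' }
The grammar is NOT LL(1).

Answer: No. Predict set conflict for X: { 'f' }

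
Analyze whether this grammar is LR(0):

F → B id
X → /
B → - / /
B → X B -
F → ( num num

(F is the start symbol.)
A grammar is LR(0) if no state in the canonical LR(0) collection has:
  - both a shift item (dot before a terminal) and a complete item (shift-reduce conflict), or
  - two or more complete items (reduce-reduce conflict; the accept item [F' → F .] counts as a complete item here).

Augment with F' → F and build the canonical LR(0) collection (I0 = CLOSURE({[F' → . F]}), then GOTO on every symbol after a dot until no new states appear). It has 14 states:
  I0: { [B → . - / /], [B → . X B -], [F → . ( num num], [F → . B id], [F' → . F], [X → . /] }  — shift
  I1: { [F → ( . num num] }  — shift
  I2: { [B → - . / /] }  — shift
  I3: { [X → / .] }  — reduce
  I4: { [F → B . id] }  — shift
  I5: { [F' → F .] }  — accept
  I6: { [B → . - / /], [B → . X B -], [B → X . B -], [X → . /] }  — shift
  I7: { [B → X B . -] }  — shift
  I8: { [B → X B - .] }  — reduce
  I9: { [F → B id .] }  — reduce
  I10: { [B → - / . /] }  — shift
  I11: { [B → - / / .] }  — reduce
  I12: { [F → ( num . num] }  — shift
  I13: { [F → ( num num .] }  — reduce

Every state is either a pure shift/goto state or contains exactly one complete item and nothing to shift — no conflicts. The grammar is LR(0).

Answer: Yes, the grammar is LR(0)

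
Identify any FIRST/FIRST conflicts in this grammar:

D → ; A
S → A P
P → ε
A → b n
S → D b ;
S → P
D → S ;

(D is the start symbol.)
Yes. D → ';' A / D → S ';' on { ';' }; S → A P / S → D b ';' on { 'b' }

A FIRST/FIRST conflict occurs when two productions N → α and N → β for the same non-terminal have FIRST(α) ∩ FIRST(β) ≠ ∅ (with ε ∈ FIRST of a nullable right-hand side, so two nullable alternatives also conflict).

FIRST sets of the non-terminals at (or reachable through a nullable prefix from) the front of some alternative:
  FIRST(S) = { ';', 'b', ε }
  FIRST(A) = { 'b' }
  FIRST(D) = { ';', 'b' }
  FIRST(P) = { ε }

Productions for D:
  D → ; A: FIRST = { ';' }
  D → S ;: FIRST = { ';', 'b' }
Productions for S:
  S → A P: FIRST = { 'b' }
  S → D b ;: FIRST = { ';', 'b' }
  S → P: FIRST = { ε }
P, A have only one production, so no FIRST/FIRST conflict is possible there.

Conflict for D: D → ; A and D → S ;
  Overlap: { ';' }
Conflict for S: S → A P and S → D b ;
  Overlap: { 'b' }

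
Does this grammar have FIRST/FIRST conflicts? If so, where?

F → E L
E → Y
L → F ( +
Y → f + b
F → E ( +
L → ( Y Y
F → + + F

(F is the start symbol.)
A FIRST/FIRST conflict occurs when two productions N → α and N → β for the same non-terminal have FIRST(α) ∩ FIRST(β) ≠ ∅ (with ε ∈ FIRST of a nullable right-hand side, so two nullable alternatives also conflict).

FIRST sets of the non-terminals at (or reachable through a nullable prefix from) the front of some alternative:
  FIRST(E) = { 'f' }
  FIRST(F) = { '+', 'f' }

Productions for F:
  F → E L: FIRST = { 'f' }
  F → E ( +: FIRST = { 'f' }
  F → + + F: FIRST = { '+' }
Productions for L:
  L → F ( +: FIRST = { '+', 'f' }
  L → ( Y Y: FIRST = { '(' }
E, Y have only one production, so no FIRST/FIRST conflict is possible there.

Conflict for F: F → E L and F → E ( +
  Overlap: { 'f' }

Answer: Yes. F → E L / F → E '(' '+' on { 'f' }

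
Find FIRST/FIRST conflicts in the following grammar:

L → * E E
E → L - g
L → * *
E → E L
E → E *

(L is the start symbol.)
FIRST sets of the non-terminals at (or reachable through a nullable prefix from) the front of some alternative:
  FIRST(L) = { '*' }
  FIRST(E) = { '*' }

Productions for L:
  L → * E E: FIRST = { '*' }
  L → * *: FIRST = { '*' }
Productions for E:
  E → L - g: FIRST = { '*' }
  E → E L: FIRST = { '*' }
  E → E *: FIRST = { '*' }

Conflict for L: L → * E E and L → * *
  Overlap: { '*' }
Conflict for E: E → L - g and E → E L
  Overlap: { '*' }
Conflict for E: E → L - g and E → E *
  Overlap: { '*' }
Conflict for E: E → E L and E → E *
  Overlap: { '*' }

Answer: Yes. L → '*' E E / L → '*' '*' on { '*' }; E → L '-' g / E → E L on { '*' }; E → L '-' g / E → E '*' on { '*' }; E → E L / E → E '*' on { '*' }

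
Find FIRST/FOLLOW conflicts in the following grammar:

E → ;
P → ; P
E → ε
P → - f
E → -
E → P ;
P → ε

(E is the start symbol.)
A FIRST/FOLLOW conflict occurs when a non-terminal N has a nullable alternative N → β (β ⇒* ε) and another alternative N → α with FIRST(α) ∩ FOLLOW(N) ≠ ∅: on such a lookahead the parser cannot decide between expanding α and letting N vanish via β.

Nullable non-terminals: E, P.
FIRST sets used below: FIRST(P) = { '-', ';', ε }

E: nullable alternative(s) E → ε; FOLLOW(E) = { $ }
  E → ;: FIRST \ {ε} = { ';' } — disjoint from FOLLOW(E)
  E → ε: FIRST \ {ε} = { } — this is the only nullable alternative, skip
  E → -: FIRST \ {ε} = { '-' } — disjoint from FOLLOW(E)
  E → P ;: FIRST \ {ε} = { '-', ';' } — disjoint from FOLLOW(E)

P: nullable alternative(s) P → ε; FOLLOW(P) = { ';' }
  P → ; P: FIRST \ {ε} = { ';' } — overlaps FOLLOW(P) on { ';' }: CONFLICT
  P → - f: FIRST \ {ε} = { '-' } — disjoint from FOLLOW(P)
  P → ε: FIRST \ {ε} = { } — this is the only nullable alternative, skip

So the grammar has 1 FIRST/FOLLOW conflict (marked CONFLICT above).

Answer: Yes. P → ';' P with FOLLOW(P) on { ';' }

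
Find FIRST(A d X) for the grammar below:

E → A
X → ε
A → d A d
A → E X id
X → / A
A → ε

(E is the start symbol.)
{ '/', 'd', 'id' }

FIRST sets of the non-terminals involved (from the grammar, by fixed-point iteration):
  FIRST(A) = { '/', 'd', 'id', ε }

To compute FIRST(A d X), process the symbols left to right:
Symbol A is a non-terminal. Add FIRST(A) \ {ε} = { '/', 'd', 'id' }
A is nullable (ε ∈ FIRST(A)), continue to the next symbol.
Symbol d is a terminal. Add 'd' and stop.
FIRST(A d X) = { '/', 'd', 'id' }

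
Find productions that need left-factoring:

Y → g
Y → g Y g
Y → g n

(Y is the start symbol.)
Left-factoring is needed when two productions for the same non-terminal
share a common prefix on the right-hand side.

Productions for Y:
  Y → g
  Y → g Y g
  Y → g n

Found common prefix 'g' in productions for Y

Answer: Yes, Y has productions with common prefix 'g'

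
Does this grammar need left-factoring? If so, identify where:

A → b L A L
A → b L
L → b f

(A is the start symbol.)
Left-factoring is needed when two productions for the same non-terminal
share a common prefix on the right-hand side.

Productions for A:
  A → b L A L
  A → b L

Found common prefix 'b L' in productions for A

Answer: Yes, A has productions with common prefix 'b L'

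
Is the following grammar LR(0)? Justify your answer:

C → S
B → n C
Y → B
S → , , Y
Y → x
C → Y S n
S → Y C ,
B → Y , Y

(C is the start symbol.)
No. Shift-reduce conflict between [C → S .] and [C → Y S . n]

A grammar is LR(0) if no state in the canonical LR(0) collection has:
  - both a shift item (dot before a terminal) and a complete item (shift-reduce conflict), or
  - two or more complete items (reduce-reduce conflict; the accept item [C' → C .] counts as a complete item here).

Augment with C' → C and build the canonical LR(0) collection (I0 = CLOSURE({[C' → . C]}), then GOTO on every symbol after a dot until no new states appear). It has 18 states:
  I0: { [B → . Y , Y], [B → . n C], [C → . S], [C → . Y S n], [C' → . C], [S → . , , Y], [S → . Y C ,], [Y → . B], [Y → . x] }  — shift
  I1: { [S → , . , Y] }  — shift
  I2: { [Y → B .] }  — reduce
  I3: { [C' → C .] }  — accept
  I4: { [C → S .] }  — reduce
  I5: { [B → . Y , Y], [B → . n C], [B → Y . , Y], [C → . S], [C → . Y S n], [C → Y . S n], [S → . , , Y], [S → . Y C ,], [S → Y . C ,], [Y → . B], [Y → . x] }  — shift
  I6: { [B → . Y , Y], [B → . n C], [B → n . C], [C → . S], [C → . Y S n], [S → . , , Y], [S → . Y C ,], [Y → . B], [Y → . x] }  — shift
  I7: { [Y → x .] }  — reduce
  I8: { [B → n C .] }  — reduce
  I9: { [B → . Y , Y], [B → . n C], [B → Y , . Y], [S → , . , Y], [Y → . B], [Y → . x] }  — shift
  I10: { [S → Y C . ,] }  — shift
  I11: { [C → S .], [C → Y S . n] }  — shift, reduce
  I12: { [C → Y S n .] }  — reduce
  I13: { [S → Y C , .] }  — reduce
  I14: { [B → . Y , Y], [B → . n C], [S → , , . Y], [Y → . B], [Y → . x] }  — shift
  I15: { [B → Y , Y .], [B → Y . , Y] }  — shift, reduce
  I16: { [B → . Y , Y], [B → . n C], [B → Y , . Y], [Y → . B], [Y → . x] }  — shift
  I17: { [B → Y . , Y], [S → , , Y .] }  — shift, reduce

Conflict in state I11:
  Shift-reduce conflict between [C → S .] and [C → Y S . n]
So the grammar is NOT LR(0).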